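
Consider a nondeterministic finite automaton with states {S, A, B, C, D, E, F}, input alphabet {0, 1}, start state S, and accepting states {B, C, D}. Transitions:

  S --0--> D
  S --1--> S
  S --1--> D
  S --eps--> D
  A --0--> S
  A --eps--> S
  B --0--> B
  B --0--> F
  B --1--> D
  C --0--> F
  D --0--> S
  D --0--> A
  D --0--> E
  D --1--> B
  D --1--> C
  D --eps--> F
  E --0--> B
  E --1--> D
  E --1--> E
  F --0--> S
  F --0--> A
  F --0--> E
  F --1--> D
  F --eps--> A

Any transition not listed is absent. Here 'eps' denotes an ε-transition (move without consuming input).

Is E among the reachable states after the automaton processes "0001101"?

Yes

Start: ε-closure({S}) = {S, A, D, F}.
Read '0': {S, A, D, F} → {S, A, D, E, F}.
Read '0': {S, A, D, E, F} → {S, A, B, D, E, F}.
Read '0': {S, A, B, D, E, F} → {S, A, B, D, E, F}.
Read '1': {S, A, B, D, E, F} → {S, A, B, C, D, E, F}.
Read '1': {S, A, B, C, D, E, F} → {S, A, B, C, D, E, F}.
Read '0': {S, A, B, C, D, E, F} → {S, A, B, D, E, F}.
Read '1': {S, A, B, D, E, F} → {S, A, B, C, D, E, F}.
State E is in {S, A, B, C, D, E, F}.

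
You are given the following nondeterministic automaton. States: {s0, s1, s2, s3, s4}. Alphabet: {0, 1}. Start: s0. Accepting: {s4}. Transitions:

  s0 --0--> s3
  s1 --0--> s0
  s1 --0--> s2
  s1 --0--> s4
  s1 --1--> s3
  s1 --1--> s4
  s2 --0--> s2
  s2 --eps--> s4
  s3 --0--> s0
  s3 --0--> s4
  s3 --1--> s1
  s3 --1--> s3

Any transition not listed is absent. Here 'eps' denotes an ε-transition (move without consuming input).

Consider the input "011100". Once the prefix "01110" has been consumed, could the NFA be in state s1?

No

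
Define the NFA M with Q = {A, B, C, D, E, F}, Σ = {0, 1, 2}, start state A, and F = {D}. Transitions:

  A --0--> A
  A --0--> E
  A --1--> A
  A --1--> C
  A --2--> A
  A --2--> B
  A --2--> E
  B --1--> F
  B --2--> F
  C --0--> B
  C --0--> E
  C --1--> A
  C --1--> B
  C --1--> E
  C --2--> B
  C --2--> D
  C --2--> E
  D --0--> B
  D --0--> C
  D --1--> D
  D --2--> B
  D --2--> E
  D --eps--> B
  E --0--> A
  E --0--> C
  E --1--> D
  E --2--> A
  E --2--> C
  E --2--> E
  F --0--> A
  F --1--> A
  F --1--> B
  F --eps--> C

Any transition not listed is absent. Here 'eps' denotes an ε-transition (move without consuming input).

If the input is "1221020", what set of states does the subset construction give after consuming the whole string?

{A, B, C, E}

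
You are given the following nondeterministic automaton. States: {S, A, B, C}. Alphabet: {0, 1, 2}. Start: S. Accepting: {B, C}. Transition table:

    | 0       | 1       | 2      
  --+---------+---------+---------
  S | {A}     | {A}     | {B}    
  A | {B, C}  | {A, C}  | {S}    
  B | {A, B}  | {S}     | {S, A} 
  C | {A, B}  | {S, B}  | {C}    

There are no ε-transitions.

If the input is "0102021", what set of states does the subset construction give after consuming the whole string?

{S, A, B, C}

Start in {S}.
Read '0': S→{A}; now {A}.
Read '1': A→{A, C}; now {A, C}.
Read '0': A→{B, C}, C→{A, B}; now {A, B, C}.
Read '2': A→{S}, B→{S, A}, C→{C}; now {S, A, C}.
Read '0': S→{A}, A→{B, C}, C→{A, B}; now {A, B, C}.
Read '2': A→{S}, B→{S, A}, C→{C}; now {S, A, C}.
Read '1': S→{A}, A→{A, C}, C→{S, B}; now {S, A, B, C}.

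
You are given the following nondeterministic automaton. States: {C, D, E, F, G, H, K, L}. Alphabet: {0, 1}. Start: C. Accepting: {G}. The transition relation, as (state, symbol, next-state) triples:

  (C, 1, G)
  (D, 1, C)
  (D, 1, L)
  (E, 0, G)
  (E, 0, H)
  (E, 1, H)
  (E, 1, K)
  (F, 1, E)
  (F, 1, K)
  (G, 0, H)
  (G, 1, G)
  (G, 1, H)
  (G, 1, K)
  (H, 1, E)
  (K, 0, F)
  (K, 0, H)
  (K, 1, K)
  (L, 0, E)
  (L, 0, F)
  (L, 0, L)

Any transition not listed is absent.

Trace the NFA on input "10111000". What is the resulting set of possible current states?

∅

Start in {C}.
Read '1': C→{G}; now {G}.
Read '0': G→{H}; now {H}.
Read '1': H→{E}; now {E}.
Read '1': E→{H, K}; now {H, K}.
Read '1': H→{E}, K→{K}; now {E, K}.
Read '0': E→{G, H}, K→{F, H}; now {F, G, H}.
Read '0': F→∅, G→{H}, H→∅; now {H}.
Read '0': H→∅; now ∅.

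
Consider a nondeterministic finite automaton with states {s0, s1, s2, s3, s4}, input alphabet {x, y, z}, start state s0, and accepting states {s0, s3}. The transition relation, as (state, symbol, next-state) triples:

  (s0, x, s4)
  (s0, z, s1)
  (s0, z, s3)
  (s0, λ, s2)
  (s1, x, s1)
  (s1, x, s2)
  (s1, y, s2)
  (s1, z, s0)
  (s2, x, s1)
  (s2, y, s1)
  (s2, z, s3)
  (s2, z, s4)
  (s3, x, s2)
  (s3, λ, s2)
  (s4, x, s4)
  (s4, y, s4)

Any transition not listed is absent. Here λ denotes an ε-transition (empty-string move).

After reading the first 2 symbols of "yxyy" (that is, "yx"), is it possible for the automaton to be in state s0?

No

Start: ε-closure({s0}) = {s0, s2}.
Read 'y': s0→∅, s2→{s1}; now {s1}.
Read 'x': s1→{s1, s2}; now {s1, s2}.
State s0 is not in {s1, s2}.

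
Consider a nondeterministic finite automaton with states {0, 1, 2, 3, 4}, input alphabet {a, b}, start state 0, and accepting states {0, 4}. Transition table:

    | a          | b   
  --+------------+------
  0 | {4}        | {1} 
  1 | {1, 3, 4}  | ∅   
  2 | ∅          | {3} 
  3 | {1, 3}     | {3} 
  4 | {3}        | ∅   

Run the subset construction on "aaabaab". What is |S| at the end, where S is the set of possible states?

1

Start in {0}.
Read 'a': {0} → {4}.
Read 'a': {4} → {3}.
Read 'a': {3} → {1, 3}.
Read 'b': {1, 3} → {3}.
Read 'a': {3} → {1, 3}.
Read 'a': {1, 3} → {1, 3, 4}.
Read 'b': {1, 3, 4} → {3}.
That set has 1 state.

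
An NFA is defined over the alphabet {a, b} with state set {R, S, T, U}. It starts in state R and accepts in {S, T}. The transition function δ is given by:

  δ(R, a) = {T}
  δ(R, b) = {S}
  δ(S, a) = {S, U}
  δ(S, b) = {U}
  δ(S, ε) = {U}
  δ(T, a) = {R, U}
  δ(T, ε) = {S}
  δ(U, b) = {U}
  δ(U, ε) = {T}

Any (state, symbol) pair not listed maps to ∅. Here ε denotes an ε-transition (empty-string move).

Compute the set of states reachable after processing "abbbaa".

Start in {R}.
Read 'a': R→{T}; union {T}; ε-closure = {S, T, U}.
Read 'b': S→{U}, T→∅, U→{U}; union {U}; ε-closure = {S, T, U}.
Read 'b': S→{U}, T→∅, U→{U}; union {U}; ε-closure = {S, T, U}.
Read 'b': S→{U}, T→∅, U→{U}; union {U}; ε-closure = {S, T, U}.
Read 'a': S→{S, U}, T→{R, U}, U→∅; union {R, S, U}; ε-closure = {R, S, T, U}.
Read 'a': R→{T}, S→{S, U}, T→{R, U}, U→∅; now {R, S, T, U}.

{R, S, T, U}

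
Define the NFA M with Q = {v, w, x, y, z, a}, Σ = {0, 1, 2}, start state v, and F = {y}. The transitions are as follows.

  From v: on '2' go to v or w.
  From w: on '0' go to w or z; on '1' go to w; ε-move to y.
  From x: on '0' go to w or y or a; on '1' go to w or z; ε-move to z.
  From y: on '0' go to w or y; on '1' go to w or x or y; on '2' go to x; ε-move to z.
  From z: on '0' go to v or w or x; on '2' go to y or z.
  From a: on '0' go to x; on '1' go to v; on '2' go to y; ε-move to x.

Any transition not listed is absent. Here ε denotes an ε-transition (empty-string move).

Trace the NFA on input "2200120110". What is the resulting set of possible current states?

Start in {v}.
Read '2': {v} → {v, w, y, z}.
Read '2': {v, w, y, z} → {v, w, x, y, z}.
Read '0': {v, w, x, y, z} → {v, w, x, y, z, a}.
Read '0': {v, w, x, y, z, a} → {v, w, x, y, z, a}.
Read '1': {v, w, x, y, z, a} → {v, w, x, y, z}.
Read '2': {v, w, x, y, z} → {v, w, x, y, z}.
Read '0': {v, w, x, y, z} → {v, w, x, y, z, a}.
Read '1': {v, w, x, y, z, a} → {v, w, x, y, z}.
Read '1': {v, w, x, y, z} → {w, x, y, z}.
Read '0': {w, x, y, z} → {v, w, x, y, z, a}.

{v, w, x, y, z, a}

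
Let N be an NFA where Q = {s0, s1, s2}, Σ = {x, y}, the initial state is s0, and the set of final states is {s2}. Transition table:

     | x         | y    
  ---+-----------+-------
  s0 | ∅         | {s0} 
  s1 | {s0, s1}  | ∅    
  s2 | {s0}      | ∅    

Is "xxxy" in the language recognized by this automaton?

No

Start in {s0}.
Read 'x': s0→∅; now ∅.
The set is empty and remains empty for the remaining 3 symbols.
The final set ∅ contains no accepting state.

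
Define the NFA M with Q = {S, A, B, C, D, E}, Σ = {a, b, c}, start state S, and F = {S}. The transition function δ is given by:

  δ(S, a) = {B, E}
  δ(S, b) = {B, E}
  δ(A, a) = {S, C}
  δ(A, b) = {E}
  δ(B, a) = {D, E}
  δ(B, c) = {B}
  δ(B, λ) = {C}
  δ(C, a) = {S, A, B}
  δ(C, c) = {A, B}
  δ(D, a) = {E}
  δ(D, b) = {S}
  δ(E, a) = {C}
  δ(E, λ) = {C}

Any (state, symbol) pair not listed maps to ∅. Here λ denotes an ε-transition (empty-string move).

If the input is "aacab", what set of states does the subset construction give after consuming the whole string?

Start in {S}.
Read 'a': S→{B, E}; union {B, E}; ε-closure = {B, C, E}.
Read 'a': B→{D, E}, C→{S, A, B}, E→{C}; now {S, A, B, C, D, E}.
Read 'c': S→∅, A→∅, B→{B}, C→{A, B}, D→∅, E→∅; union {A, B}; ε-closure = {A, B, C}.
Read 'a': A→{S, C}, B→{D, E}, C→{S, A, B}; now {S, A, B, C, D, E}.
Read 'b': S→{B, E}, A→{E}, B→∅, C→∅, D→{S}, E→∅; union {S, B, E}; ε-closure = {S, B, C, E}.

{S, B, C, E}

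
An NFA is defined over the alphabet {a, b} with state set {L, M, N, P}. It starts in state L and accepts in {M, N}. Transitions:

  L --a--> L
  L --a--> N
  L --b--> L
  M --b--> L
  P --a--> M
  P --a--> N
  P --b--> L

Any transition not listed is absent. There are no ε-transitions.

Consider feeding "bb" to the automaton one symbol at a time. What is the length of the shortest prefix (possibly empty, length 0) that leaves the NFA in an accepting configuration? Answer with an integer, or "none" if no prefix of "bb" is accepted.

none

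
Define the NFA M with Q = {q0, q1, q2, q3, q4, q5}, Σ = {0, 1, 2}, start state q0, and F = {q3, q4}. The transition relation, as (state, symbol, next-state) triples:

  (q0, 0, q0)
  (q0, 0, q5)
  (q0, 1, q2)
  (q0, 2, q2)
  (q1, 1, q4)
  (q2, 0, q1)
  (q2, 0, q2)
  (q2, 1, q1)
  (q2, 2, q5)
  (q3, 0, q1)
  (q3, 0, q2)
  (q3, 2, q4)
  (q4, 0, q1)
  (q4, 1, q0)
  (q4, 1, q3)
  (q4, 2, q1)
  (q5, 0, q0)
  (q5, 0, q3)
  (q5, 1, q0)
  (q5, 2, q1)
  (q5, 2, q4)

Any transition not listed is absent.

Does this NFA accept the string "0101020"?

Start in {q0}.
Read '0': {q0} → {q0, q5}.
Read '1': {q0, q5} → {q0, q2}.
Read '0': {q0, q2} → {q0, q1, q2, q5}.
Read '1': {q0, q1, q2, q5} → {q0, q1, q2, q4}.
Read '0': {q0, q1, q2, q4} → {q0, q1, q2, q5}.
Read '2': {q0, q1, q2, q5} → {q1, q2, q4, q5}.
Read '0': {q1, q2, q4, q5} → {q0, q1, q2, q3}.
The final set {q0, q1, q2, q3} contains the accepting state q3.

Yes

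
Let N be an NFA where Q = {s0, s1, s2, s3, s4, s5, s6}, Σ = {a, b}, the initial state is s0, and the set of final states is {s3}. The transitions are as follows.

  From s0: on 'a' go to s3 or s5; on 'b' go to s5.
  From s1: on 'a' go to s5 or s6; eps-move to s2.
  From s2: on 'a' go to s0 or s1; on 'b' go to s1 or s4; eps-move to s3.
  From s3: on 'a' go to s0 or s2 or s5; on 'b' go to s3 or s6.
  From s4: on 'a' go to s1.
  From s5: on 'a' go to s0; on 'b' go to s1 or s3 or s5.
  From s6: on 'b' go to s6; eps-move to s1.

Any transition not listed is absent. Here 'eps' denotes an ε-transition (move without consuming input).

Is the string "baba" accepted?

Start in {s0}.
Read 'b': {s0} → {s5}.
Read 'a': {s5} → {s0}.
Read 'b': {s0} → {s5}.
Read 'a': {s5} → {s0}.
The final set {s0} contains no accepting state.

No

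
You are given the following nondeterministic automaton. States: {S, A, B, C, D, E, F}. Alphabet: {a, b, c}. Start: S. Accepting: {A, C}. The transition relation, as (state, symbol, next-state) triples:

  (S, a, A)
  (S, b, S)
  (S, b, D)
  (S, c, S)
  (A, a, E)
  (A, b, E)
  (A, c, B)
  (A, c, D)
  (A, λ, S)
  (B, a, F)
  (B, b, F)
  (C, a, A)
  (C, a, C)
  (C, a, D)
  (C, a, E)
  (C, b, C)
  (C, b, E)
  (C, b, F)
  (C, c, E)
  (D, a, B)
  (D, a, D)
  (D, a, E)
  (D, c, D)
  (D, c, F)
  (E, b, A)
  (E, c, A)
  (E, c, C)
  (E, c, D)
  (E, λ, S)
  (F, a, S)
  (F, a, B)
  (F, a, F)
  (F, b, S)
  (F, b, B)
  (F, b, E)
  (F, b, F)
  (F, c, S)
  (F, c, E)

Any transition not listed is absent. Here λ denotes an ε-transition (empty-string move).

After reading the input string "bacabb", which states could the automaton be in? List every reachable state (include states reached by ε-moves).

{S, A, B, C, D, E, F}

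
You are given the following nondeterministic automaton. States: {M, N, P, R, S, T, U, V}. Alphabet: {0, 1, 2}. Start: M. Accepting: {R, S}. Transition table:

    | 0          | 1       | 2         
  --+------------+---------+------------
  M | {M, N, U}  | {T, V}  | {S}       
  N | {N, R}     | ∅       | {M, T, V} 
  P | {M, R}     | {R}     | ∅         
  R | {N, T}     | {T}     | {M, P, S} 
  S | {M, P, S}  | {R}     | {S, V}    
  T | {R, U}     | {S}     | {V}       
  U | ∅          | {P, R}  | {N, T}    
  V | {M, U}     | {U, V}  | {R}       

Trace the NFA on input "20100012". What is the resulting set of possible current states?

{M, P, R, S, V}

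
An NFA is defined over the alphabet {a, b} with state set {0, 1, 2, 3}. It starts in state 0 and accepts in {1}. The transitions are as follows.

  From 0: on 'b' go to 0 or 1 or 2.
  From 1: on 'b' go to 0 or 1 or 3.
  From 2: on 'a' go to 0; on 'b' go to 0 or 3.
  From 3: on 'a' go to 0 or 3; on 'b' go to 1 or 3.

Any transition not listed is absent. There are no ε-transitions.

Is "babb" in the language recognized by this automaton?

Start in {0}.
Read 'b': {0} → {0, 1, 2}.
Read 'a': {0, 1, 2} → {0}.
Read 'b': {0} → {0, 1, 2}.
Read 'b': {0, 1, 2} → {0, 1, 2, 3}.
The final set {0, 1, 2, 3} contains the accepting state 1.

Yes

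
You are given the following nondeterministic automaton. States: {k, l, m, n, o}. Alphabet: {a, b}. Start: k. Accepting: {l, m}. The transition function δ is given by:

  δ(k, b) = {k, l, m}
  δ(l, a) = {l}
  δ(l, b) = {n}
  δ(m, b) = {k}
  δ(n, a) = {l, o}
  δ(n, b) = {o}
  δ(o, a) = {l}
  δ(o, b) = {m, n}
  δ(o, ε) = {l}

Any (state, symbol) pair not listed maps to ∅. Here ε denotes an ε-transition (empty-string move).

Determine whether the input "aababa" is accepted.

Start in {k}.
Read 'a': k→∅; now ∅.
The set is empty and remains empty for the remaining 5 symbols.
The final set ∅ contains no accepting state.

No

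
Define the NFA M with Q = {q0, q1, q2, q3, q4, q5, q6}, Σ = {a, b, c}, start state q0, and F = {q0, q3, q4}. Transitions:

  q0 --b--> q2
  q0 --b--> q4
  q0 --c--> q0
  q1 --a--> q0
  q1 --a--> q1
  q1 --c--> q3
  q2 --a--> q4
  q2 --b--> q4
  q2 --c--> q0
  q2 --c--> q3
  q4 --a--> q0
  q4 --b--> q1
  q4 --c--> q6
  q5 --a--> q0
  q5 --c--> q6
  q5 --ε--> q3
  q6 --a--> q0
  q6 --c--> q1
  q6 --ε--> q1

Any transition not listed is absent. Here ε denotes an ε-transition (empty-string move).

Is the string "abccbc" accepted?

Start in {q0}.
Read 'a': q0→∅; now ∅.
The set is empty and remains empty for the remaining 5 symbols.
The final set ∅ contains no accepting state.

No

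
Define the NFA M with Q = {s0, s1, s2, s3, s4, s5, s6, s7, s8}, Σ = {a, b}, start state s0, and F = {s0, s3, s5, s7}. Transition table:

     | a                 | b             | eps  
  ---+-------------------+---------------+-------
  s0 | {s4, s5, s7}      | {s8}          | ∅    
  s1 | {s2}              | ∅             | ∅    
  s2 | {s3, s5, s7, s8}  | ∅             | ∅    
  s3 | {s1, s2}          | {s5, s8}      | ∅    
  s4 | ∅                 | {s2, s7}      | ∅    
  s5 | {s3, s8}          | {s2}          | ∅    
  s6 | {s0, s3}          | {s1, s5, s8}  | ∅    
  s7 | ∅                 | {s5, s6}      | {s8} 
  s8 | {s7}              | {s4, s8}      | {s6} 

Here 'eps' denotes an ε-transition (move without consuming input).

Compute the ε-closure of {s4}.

{s4}

Begin with {s4}.
No ε-moves leave this set, so the closure equals the set itself.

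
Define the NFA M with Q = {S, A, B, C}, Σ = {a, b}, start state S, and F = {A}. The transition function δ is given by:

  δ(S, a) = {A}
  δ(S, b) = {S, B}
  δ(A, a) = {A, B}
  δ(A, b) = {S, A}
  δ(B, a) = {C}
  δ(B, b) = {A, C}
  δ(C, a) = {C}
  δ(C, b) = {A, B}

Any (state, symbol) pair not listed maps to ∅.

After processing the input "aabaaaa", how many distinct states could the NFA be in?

Start in {S}.
Read 'a': {S} → {A}.
Read 'a': {A} → {A, B}.
Read 'b': {A, B} → {S, A, C}.
Read 'a': {S, A, C} → {A, B, C}.
Read 'a': {A, B, C} → {A, B, C}.
Read 'a': {A, B, C} → {A, B, C}.
Read 'a': {A, B, C} → {A, B, C}.
That set has 3 states.

3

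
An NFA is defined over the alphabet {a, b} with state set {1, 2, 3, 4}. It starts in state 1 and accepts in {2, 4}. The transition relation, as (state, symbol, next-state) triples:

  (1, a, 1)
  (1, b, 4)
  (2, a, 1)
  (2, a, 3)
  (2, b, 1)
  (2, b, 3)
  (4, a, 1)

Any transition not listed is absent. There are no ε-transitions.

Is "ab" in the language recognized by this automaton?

Yes

Start in {1}.
Read 'a': 1→{1}; now {1}.
Read 'b': 1→{4}; now {4}.
The final set {4} contains the accepting state 4.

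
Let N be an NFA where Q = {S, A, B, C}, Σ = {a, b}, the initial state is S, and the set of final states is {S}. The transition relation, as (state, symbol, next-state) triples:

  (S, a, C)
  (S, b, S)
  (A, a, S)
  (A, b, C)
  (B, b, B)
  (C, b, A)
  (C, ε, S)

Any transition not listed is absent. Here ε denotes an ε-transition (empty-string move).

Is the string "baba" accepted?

Yes

Start in {S}.
Read 'b': S→{S}; now {S}.
Read 'a': S→{C}; union {C}; ε-closure = {S, C}.
Read 'b': S→{S}, C→{A}; now {S, A}.
Read 'a': S→{C}, A→{S}; now {S, C}.
The final set {S, C} contains the accepting state S.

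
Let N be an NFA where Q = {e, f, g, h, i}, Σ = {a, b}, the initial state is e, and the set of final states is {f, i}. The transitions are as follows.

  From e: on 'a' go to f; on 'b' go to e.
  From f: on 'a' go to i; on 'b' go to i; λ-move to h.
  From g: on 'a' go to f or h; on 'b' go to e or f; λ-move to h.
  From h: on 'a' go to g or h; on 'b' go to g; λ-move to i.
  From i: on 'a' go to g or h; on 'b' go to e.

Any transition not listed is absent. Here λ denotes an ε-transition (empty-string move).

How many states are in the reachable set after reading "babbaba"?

4

Start in {e}.
Read 'b': {e} → {e}.
Read 'a': {e} → {f, h, i}.
Read 'b': {f, h, i} → {e, g, h, i}.
Read 'b': {e, g, h, i} → {e, f, g, h, i}.
Read 'a': {e, f, g, h, i} → {f, g, h, i}.
Read 'b': {f, g, h, i} → {e, f, g, h, i}.
Read 'a': {e, f, g, h, i} → {f, g, h, i}.
That set has 4 states.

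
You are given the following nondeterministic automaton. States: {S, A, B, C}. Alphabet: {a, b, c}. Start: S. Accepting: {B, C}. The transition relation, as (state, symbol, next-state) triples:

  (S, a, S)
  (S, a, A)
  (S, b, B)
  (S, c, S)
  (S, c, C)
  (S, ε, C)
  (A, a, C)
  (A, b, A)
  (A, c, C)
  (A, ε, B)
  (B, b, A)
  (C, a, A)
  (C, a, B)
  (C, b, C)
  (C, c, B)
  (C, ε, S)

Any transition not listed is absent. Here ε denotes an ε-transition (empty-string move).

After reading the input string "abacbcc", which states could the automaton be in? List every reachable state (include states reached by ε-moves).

Start: ε-closure({S}) = {S, C}.
Read 'a': S→{S, A}, C→{A, B}; union {S, A, B}; ε-closure = {S, A, B, C}.
Read 'b': S→{B}, A→{A}, B→{A}, C→{C}; union {A, B, C}; ε-closure = {S, A, B, C}.
Read 'a': S→{S, A}, A→{C}, B→∅, C→{A, B}; now {S, A, B, C}.
Read 'c': S→{S, C}, A→{C}, B→∅, C→{B}; now {S, B, C}.
Read 'b': S→{B}, B→{A}, C→{C}; union {A, B, C}; ε-closure = {S, A, B, C}.
Read 'c': S→{S, C}, A→{C}, B→∅, C→{B}; now {S, B, C}.
Read 'c': S→{S, C}, B→∅, C→{B}; now {S, B, C}.

{S, B, C}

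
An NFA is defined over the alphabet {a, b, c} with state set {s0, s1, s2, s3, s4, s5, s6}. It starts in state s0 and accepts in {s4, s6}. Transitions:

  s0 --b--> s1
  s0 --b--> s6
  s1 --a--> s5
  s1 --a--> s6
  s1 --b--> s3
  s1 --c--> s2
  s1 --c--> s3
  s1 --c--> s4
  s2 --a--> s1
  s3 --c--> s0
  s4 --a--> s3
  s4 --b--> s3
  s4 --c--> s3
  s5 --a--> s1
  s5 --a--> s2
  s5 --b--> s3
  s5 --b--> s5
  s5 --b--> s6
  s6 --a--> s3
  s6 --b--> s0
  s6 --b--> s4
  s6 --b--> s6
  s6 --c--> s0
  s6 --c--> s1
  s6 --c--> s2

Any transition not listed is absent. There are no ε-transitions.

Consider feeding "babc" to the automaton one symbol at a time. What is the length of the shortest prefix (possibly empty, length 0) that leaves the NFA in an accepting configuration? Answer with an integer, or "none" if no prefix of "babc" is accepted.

Start in {s0}.
Read 'b': s0→{s1, s6}; now {s1, s6}.
None of the earlier sets intersect F, but {s1, s6} does.

1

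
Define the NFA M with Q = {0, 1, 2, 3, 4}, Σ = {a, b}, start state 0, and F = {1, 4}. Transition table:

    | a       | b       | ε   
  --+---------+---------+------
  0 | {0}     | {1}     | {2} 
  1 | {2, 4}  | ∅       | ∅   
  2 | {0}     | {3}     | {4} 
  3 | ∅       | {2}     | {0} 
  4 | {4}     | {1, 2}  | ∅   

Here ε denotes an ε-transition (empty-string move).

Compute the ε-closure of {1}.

{1}

Begin with {1}.
No ε-moves leave this set, so the closure equals the set itself.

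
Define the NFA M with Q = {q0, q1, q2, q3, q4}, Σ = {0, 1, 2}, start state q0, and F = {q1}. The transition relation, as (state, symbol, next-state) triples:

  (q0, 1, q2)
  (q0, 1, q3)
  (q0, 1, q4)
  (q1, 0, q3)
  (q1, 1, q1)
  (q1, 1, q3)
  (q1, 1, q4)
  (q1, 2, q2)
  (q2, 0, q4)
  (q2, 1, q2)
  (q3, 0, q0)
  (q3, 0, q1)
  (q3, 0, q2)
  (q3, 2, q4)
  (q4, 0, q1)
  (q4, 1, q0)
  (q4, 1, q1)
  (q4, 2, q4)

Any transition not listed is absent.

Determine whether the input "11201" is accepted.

Yes

Start in {q0}.
Read '1': q0→{q2, q3, q4}; now {q2, q3, q4}.
Read '1': q2→{q2}, q3→∅, q4→{q0, q1}; now {q0, q1, q2}.
Read '2': q0→∅, q1→{q2}, q2→∅; now {q2}.
Read '0': q2→{q4}; now {q4}.
Read '1': q4→{q0, q1}; now {q0, q1}.
The final set {q0, q1} contains the accepting state q1.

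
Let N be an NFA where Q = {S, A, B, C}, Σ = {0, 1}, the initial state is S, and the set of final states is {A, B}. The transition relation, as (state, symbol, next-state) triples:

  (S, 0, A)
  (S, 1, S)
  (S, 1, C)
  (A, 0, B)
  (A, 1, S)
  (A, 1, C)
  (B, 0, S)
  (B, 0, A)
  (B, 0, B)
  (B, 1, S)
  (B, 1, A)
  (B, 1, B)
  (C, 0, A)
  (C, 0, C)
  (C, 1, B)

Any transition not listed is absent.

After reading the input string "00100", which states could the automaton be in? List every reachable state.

Start in {S}.
Read '0': S→{A}; now {A}.
Read '0': A→{B}; now {B}.
Read '1': B→{S, A, B}; now {S, A, B}.
Read '0': S→{A}, A→{B}, B→{S, A, B}; now {S, A, B}.
Read '0': S→{A}, A→{B}, B→{S, A, B}; now {S, A, B}.

{S, A, B}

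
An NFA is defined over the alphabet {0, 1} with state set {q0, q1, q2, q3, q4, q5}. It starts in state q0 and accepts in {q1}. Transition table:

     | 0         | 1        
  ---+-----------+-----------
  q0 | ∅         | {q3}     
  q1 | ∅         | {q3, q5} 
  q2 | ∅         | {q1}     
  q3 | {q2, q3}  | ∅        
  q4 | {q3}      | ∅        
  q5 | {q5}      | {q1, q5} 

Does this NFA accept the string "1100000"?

Start in {q0}.
Read '1': q0→{q3}; now {q3}.
Read '1': q3→∅; now ∅.
The set is empty and remains empty for the remaining 5 symbols.
The final set ∅ contains no accepting state.

No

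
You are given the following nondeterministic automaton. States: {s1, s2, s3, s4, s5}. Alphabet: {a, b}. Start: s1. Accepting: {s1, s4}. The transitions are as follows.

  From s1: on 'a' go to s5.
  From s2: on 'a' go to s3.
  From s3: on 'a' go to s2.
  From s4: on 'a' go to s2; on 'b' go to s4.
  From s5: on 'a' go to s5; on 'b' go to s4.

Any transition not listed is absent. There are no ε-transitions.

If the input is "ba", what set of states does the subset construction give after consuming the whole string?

∅

Start in {s1}.
Read 'b': {s1} → ∅.
The set is empty and remains empty for the remaining 1 symbol.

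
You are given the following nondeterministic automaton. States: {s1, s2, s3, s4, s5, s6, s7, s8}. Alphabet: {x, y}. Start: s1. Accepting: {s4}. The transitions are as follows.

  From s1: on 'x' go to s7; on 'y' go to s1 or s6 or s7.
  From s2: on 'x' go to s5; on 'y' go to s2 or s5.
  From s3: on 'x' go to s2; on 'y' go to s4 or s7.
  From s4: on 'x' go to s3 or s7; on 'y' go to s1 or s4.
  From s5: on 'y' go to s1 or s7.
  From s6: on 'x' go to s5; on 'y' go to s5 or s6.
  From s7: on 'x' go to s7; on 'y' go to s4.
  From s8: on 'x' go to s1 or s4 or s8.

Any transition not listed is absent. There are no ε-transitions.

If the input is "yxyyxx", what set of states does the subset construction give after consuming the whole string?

{s2, s7}

Start in {s1}.
Read 'y': {s1} → {s1, s6, s7}.
Read 'x': {s1, s6, s7} → {s5, s7}.
Read 'y': {s5, s7} → {s1, s4, s7}.
Read 'y': {s1, s4, s7} → {s1, s4, s6, s7}.
Read 'x': {s1, s4, s6, s7} → {s3, s5, s7}.
Read 'x': {s3, s5, s7} → {s2, s7}.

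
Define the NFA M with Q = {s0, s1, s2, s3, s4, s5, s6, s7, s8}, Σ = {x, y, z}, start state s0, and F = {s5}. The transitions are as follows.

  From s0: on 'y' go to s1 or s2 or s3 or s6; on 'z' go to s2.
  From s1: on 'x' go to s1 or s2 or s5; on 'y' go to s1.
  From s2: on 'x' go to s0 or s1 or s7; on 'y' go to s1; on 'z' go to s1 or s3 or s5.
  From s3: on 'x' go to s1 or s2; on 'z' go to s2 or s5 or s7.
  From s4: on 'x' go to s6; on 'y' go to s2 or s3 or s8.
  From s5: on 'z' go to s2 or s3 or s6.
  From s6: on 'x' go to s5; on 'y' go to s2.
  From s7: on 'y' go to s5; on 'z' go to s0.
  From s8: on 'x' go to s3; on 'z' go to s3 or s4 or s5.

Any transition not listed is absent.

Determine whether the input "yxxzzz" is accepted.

Start in {s0}.
Read 'y': s0→{s1, s2, s3, s6}; now {s1, s2, s3, s6}.
Read 'x': s1→{s1, s2, s5}, s2→{s0, s1, s7}, s3→{s1, s2}, s6→{s5}; now {s0, s1, s2, s5, s7}.
Read 'x': s0→∅, s1→{s1, s2, s5}, s2→{s0, s1, s7}, s5→∅, s7→∅; now {s0, s1, s2, s5, s7}.
Read 'z': s0→{s2}, s1→∅, s2→{s1, s3, s5}, s5→{s2, s3, s6}, s7→{s0}; now {s0, s1, s2, s3, s5, s6}.
Read 'z': s0→{s2}, s1→∅, s2→{s1, s3, s5}, s3→{s2, s5, s7}, s5→{s2, s3, s6}, s6→∅; now {s1, s2, s3, s5, s6, s7}.
Read 'z': s1→∅, s2→{s1, s3, s5}, s3→{s2, s5, s7}, s5→{s2, s3, s6}, s6→∅, s7→{s0}; now {s0, s1, s2, s3, s5, s6, s7}.
The final set {s0, s1, s2, s3, s5, s6, s7} contains the accepting state s5.

Yes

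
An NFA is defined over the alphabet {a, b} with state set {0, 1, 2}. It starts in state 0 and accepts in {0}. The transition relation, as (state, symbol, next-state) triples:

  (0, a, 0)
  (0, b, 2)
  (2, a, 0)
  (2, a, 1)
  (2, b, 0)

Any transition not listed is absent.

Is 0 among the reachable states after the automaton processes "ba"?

Start in {0}.
Read 'b': 0→{2}; now {2}.
Read 'a': 2→{0, 1}; now {0, 1}.
State 0 is in {0, 1}.

Yes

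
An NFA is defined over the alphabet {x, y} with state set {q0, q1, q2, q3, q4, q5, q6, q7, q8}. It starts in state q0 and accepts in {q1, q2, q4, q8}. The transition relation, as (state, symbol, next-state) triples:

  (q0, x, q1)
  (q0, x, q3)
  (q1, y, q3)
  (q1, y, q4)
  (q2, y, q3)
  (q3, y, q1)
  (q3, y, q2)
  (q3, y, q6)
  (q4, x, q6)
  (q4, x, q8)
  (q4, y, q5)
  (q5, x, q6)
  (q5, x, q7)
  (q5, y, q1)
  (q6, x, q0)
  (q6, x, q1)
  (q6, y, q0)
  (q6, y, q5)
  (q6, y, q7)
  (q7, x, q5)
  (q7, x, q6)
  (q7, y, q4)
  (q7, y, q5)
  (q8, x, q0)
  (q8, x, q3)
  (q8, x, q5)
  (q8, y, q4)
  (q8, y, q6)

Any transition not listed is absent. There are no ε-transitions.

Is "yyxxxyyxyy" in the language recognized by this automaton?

No

Start in {q0}.
Read 'y': q0→∅; now ∅.
The set is empty and remains empty for the remaining 9 symbols.
The final set ∅ contains no accepting state.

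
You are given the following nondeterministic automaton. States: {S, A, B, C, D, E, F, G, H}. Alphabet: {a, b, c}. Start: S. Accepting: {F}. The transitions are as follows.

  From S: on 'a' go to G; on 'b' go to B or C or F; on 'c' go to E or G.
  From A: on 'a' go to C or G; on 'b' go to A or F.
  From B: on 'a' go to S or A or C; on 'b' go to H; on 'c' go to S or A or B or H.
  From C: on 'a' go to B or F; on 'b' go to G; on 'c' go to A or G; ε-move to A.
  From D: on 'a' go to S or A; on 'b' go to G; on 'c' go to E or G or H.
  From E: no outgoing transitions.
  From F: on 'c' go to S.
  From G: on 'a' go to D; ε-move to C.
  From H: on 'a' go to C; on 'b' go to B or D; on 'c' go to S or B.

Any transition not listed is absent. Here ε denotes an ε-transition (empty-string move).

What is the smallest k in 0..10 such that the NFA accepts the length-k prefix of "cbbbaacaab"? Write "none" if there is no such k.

2

Start in {S}.
Read 'c': {S} → {A, C, E, G}.
Read 'b': {A, C, E, G} → {A, C, F, G}.
None of the earlier sets intersect F, but {A, C, F, G} does.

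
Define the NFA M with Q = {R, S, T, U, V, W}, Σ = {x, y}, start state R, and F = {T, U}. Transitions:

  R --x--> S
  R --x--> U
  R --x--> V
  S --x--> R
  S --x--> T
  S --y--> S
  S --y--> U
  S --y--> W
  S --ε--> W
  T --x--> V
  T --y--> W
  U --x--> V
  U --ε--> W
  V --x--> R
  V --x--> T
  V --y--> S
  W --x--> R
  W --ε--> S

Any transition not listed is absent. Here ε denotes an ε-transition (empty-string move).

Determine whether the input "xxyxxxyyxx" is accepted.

Start in {R}.
Read 'x': R→{S, U, V}; union {S, U, V}; ε-closure = {S, U, V, W}.
Read 'x': S→{R, T}, U→{V}, V→{R, T}, W→{R}; now {R, T, V}.
Read 'y': R→∅, T→{W}, V→{S}; now {S, W}.
Read 'x': S→{R, T}, W→{R}; now {R, T}.
Read 'x': R→{S, U, V}, T→{V}; union {S, U, V}; ε-closure = {S, U, V, W}.
Read 'x': S→{R, T}, U→{V}, V→{R, T}, W→{R}; now {R, T, V}.
Read 'y': R→∅, T→{W}, V→{S}; now {S, W}.
Read 'y': S→{S, U, W}, W→∅; now {S, U, W}.
Read 'x': S→{R, T}, U→{V}, W→{R}; now {R, T, V}.
Read 'x': R→{S, U, V}, T→{V}, V→{R, T}; union {R, S, T, U, V}; ε-closure = {R, S, T, U, V, W}.
The final set {R, S, T, U, V, W} contains the accepting states T, U.

Yes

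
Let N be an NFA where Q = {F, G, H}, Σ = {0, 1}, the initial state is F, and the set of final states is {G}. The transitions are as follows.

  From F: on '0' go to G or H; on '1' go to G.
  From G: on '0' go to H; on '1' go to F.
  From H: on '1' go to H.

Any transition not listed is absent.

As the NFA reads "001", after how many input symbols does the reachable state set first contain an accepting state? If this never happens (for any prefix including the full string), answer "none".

Start in {F}.
Read '0': F→{G, H}; now {G, H}.
None of the earlier sets intersect F, but {G, H} does.

1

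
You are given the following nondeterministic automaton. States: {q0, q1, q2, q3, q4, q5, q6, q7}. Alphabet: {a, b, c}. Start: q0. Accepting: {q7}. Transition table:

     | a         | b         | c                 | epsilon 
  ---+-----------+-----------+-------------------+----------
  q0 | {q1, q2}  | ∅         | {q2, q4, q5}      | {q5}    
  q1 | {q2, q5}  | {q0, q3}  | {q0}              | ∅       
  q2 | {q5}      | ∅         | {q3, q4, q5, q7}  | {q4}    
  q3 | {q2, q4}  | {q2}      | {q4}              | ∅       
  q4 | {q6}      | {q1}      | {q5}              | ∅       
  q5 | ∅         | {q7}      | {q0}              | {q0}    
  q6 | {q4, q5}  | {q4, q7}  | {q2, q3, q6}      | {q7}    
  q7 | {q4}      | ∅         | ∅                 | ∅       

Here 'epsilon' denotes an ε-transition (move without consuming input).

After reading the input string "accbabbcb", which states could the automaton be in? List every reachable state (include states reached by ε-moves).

{q1, q7}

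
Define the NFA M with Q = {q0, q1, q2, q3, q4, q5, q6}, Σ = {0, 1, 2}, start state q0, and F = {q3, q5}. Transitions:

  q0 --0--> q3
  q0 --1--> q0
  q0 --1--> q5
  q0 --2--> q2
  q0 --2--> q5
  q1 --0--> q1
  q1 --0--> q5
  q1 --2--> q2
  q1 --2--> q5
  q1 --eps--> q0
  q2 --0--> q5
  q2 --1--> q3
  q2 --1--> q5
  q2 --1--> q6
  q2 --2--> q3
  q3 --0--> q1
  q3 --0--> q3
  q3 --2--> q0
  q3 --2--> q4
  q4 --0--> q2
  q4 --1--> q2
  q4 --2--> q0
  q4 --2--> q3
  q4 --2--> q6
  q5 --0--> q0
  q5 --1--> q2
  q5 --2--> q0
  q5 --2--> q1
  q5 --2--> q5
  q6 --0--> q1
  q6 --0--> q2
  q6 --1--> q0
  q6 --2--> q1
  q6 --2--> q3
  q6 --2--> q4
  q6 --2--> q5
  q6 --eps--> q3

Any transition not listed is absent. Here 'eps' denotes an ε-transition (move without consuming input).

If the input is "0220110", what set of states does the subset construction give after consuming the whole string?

{q0, q1, q2, q3, q5}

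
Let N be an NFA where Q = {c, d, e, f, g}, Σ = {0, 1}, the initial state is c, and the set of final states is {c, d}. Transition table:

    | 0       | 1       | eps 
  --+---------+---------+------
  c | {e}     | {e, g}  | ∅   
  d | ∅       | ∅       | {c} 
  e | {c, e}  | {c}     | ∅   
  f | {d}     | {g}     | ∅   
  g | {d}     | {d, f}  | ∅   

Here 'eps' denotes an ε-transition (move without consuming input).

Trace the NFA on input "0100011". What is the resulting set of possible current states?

Start in {c}.
Read '0': c→{e}; now {e}.
Read '1': e→{c}; now {c}.
Read '0': c→{e}; now {e}.
Read '0': e→{c, e}; now {c, e}.
Read '0': c→{e}, e→{c, e}; now {c, e}.
Read '1': c→{e, g}, e→{c}; now {c, e, g}.
Read '1': c→{e, g}, e→{c}, g→{d, f}; now {c, d, e, f, g}.

{c, d, e, f, g}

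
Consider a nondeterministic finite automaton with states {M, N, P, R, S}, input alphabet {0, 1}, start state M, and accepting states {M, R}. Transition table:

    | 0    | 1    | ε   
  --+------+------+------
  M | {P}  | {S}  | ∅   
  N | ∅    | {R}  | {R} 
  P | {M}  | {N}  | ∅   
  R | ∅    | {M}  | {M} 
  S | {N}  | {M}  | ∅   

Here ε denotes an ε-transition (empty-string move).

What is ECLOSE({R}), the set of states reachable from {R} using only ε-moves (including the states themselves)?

{M, R}

Begin with {R}.
ε-move R → M; add M.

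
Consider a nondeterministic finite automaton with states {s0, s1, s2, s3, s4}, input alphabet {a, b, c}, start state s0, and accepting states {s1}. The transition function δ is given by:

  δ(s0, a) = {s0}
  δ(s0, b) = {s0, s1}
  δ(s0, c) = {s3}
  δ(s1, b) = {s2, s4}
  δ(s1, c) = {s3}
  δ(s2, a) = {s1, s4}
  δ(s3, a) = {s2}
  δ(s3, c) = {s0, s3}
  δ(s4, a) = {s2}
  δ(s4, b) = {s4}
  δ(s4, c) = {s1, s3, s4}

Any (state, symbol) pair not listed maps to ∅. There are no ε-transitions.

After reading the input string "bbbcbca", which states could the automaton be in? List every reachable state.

Start in {s0}.
Read 'b': {s0} → {s0, s1}.
Read 'b': {s0, s1} → {s0, s1, s2, s4}.
Read 'b': {s0, s1, s2, s4} → {s0, s1, s2, s4}.
Read 'c': {s0, s1, s2, s4} → {s1, s3, s4}.
Read 'b': {s1, s3, s4} → {s2, s4}.
Read 'c': {s2, s4} → {s1, s3, s4}.
Read 'a': {s1, s3, s4} → {s2}.

{s2}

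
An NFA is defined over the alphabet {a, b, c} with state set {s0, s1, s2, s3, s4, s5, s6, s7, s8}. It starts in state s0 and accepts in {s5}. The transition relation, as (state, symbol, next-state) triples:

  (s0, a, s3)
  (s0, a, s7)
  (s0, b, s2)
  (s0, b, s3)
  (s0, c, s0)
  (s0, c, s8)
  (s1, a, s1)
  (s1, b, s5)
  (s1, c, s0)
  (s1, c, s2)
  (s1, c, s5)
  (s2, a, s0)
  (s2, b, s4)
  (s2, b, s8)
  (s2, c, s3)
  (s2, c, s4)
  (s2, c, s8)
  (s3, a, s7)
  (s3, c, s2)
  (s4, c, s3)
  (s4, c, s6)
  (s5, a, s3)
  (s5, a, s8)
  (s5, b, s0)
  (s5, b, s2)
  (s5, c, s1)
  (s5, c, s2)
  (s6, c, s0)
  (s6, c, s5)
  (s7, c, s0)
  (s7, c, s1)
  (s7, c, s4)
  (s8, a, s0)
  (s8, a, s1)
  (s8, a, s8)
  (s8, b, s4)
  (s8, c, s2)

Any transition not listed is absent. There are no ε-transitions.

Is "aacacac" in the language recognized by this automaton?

Yes

Start in {s0}.
Read 'a': s0→{s3, s7}; now {s3, s7}.
Read 'a': s3→{s7}, s7→∅; now {s7}.
Read 'c': s7→{s0, s1, s4}; now {s0, s1, s4}.
Read 'a': s0→{s3, s7}, s1→{s1}, s4→∅; now {s1, s3, s7}.
Read 'c': s1→{s0, s2, s5}, s3→{s2}, s7→{s0, s1, s4}; now {s0, s1, s2, s4, s5}.
Read 'a': s0→{s3, s7}, s1→{s1}, s2→{s0}, s4→∅, s5→{s3, s8}; now {s0, s1, s3, s7, s8}.
Read 'c': s0→{s0, s8}, s1→{s0, s2, s5}, s3→{s2}, s7→{s0, s1, s4}, s8→{s2}; now {s0, s1, s2, s4, s5, s8}.
The final set {s0, s1, s2, s4, s5, s8} contains the accepting state s5.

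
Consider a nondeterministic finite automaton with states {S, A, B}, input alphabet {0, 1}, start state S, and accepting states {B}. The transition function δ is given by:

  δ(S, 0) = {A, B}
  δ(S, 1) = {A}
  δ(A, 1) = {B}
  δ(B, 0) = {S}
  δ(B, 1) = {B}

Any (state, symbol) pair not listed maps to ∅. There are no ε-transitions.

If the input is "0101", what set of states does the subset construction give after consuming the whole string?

{A}

Start in {S}.
Read '0': S→{A, B}; now {A, B}.
Read '1': A→{B}, B→{B}; now {B}.
Read '0': B→{S}; now {S}.
Read '1': S→{A}; now {A}.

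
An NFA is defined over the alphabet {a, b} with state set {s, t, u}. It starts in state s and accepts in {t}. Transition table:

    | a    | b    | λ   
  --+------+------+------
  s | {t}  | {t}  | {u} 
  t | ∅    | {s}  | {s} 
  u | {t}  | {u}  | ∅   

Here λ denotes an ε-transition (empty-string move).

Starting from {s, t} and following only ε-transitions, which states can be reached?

{s, t, u}

Begin with {s, t}.
ε-move s → u; add u.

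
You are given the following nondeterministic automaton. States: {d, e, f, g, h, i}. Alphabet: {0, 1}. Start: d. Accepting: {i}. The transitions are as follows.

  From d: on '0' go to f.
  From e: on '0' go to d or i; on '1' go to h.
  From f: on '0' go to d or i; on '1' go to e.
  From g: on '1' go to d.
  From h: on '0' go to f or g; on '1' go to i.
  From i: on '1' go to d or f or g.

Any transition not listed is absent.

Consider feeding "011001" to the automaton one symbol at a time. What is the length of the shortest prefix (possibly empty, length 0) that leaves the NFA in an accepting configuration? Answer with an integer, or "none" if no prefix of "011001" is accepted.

5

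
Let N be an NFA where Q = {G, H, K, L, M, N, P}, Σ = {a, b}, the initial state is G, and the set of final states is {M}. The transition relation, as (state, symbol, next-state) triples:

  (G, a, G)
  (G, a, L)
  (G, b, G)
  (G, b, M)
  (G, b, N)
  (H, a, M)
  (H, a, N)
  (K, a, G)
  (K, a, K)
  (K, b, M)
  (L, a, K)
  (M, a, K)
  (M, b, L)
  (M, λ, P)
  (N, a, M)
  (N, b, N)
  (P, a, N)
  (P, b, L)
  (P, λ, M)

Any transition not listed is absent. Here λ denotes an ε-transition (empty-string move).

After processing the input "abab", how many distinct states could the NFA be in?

5

Start in {G}.
Read 'a': G→{G, L}; now {G, L}.
Read 'b': G→{G, M, N}, L→∅; union {G, M, N}; ε-closure = {G, M, N, P}.
Read 'a': G→{G, L}, M→{K}, N→{M}, P→{N}; union {G, K, L, M, N}; ε-closure = {G, K, L, M, N, P}.
Read 'b': G→{G, M, N}, K→{M}, L→∅, M→{L}, N→{N}, P→{L}; union {G, L, M, N}; ε-closure = {G, L, M, N, P}.
That set has 5 states.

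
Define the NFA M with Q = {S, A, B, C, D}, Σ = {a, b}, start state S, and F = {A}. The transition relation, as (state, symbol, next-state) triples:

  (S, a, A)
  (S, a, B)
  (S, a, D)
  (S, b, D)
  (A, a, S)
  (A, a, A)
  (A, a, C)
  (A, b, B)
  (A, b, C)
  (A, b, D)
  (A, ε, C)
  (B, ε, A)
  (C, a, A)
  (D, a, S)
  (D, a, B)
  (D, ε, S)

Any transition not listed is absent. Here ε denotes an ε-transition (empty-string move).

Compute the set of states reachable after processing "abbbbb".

{S, A, B, C, D}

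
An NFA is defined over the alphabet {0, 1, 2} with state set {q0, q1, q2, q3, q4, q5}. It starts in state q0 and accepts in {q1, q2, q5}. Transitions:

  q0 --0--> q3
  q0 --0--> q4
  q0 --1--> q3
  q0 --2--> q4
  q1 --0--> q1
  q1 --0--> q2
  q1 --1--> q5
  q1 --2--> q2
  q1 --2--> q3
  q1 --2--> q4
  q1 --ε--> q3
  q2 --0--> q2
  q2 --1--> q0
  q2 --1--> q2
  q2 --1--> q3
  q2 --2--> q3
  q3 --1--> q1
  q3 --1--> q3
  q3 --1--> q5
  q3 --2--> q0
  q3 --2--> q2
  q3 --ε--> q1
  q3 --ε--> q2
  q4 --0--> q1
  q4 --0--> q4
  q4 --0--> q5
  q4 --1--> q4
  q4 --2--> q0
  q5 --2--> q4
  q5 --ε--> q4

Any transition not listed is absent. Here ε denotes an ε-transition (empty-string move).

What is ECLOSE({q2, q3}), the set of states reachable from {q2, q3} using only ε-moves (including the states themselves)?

{q1, q2, q3}

Begin with {q2, q3}.
ε-move q3 → q1; add q1.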